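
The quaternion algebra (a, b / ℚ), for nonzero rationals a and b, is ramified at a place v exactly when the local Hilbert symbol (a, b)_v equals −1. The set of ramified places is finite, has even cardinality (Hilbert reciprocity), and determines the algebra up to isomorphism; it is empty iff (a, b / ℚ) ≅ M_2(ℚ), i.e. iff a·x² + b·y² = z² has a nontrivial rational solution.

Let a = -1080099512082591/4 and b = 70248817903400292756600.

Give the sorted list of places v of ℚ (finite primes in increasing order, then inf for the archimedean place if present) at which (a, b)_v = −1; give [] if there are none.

[13, 23]

(a, b) ≡ (-8151, 79534) mod (ℚ^×)²; places V = {2, 3, 5, 7, 11, 13, 17, 19, 23, ∞}.
(a,b)_19: α=3, u≡3; β=5, v≡11 (mod 19); (3|19)=-1, (11|19)=+1; sign (−1)^1·-1^5·+1^3 = +1.
(a,b)_∞: sgn(-8151)=−, sgn(79534)=+, so +1.
(a,b)_23: α=2, u≡20; β=3, v≡3 (mod 23); (20|23)=-1, (3|23)=+1; sign (−1)^0·-1^3·+1^2 = -1.
(a,b)_3: α=1, u≡1; β=2, v≡1 (mod 3); (1|3)=+1, (1|3)=+1; sign (−1)^0·+1^2·+1^1 = +1.
(a,b)_13: α=1, u≡4; β=1, v≡11 (mod 13); (4|13)=+1, (11|13)=-1; sign (−1)^0·+1^1·-1^1 = -1.
(a,b)_17: α=2, u≡4; β=0, v≡16 (mod 17); (4|17)=+1, (16|17)=+1; sign (−1)^0·+1^0·+1^2 = +1.
(a,b)_7: α=4, u≡4; β=7, v≡1 (mod 7); (4|7)=+1, (1|7)=+1; sign (−1)^0·+1^7·+1^4 = +1.
(a,b)_5: α=0, u≡1; β=2, v≡4 (mod 5); (1|5)=+1, (4|5)=+1; sign (−1)^0·+1^2·+1^0 = +1.
(a,b)_11: α=1, u≡7; β=2, v≡4 (mod 11); (7|11)=-1, (4|11)=+1; sign (−1)^0·-1^2·+1^1 = +1.
(a,b)_2: α=-2, β=3; u≡1, v≡7 (mod 8); ε(u)ε(v)=0·1, αω(v)=-2·0, βω(u)=3·0; sum ≡ 0  ⇒  +1.
Ram(-8151, 79534) = {13, 23}; no ℚ_13-point on the conic.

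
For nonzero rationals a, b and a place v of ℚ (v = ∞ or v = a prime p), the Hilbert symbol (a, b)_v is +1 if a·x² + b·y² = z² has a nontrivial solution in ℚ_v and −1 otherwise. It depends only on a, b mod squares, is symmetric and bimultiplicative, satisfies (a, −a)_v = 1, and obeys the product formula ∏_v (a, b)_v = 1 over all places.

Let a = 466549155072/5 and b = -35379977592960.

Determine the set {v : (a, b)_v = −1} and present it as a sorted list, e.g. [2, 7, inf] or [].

[7, 11, 13, 19]

Mod squares: a ≡ 13585, b ≡ -43890. Check v ∈ {∞, 2, 3, 5, 7, 11, 13, 19}.
v=5: a=5^-1·(≡2), b=5^1·(≡3) mod 5; (2|5)=-1, (3|5)=-1; (−1)^{-1·1·2}·(-1)^1·(-1)^-1 = +1.
v=13: a=13^3·(≡2), b=13^4·(≡11) mod 13; (2|13)=-1, (11|13)=-1; (−1)^{3·4·6}·(-1)^4·(-1)^3 = -1.
v=11: a=11^1·(≡9), b=11^1·(≡3) mod 11; (9|11)=+1, (3|11)=+1; (−1)^{1·1·5}·(+1)^1·(+1)^1 = -1.
v=19: a=19^1·(≡15), b=19^1·(≡3) mod 19; (15|19)=-1, (3|19)=-1; (−1)^{1·1·9}·(-1)^1·(-1)^1 = -1.
v=∞: 13585 > 0 and -43890 < 0  ⇒  (a,b)_∞ = +1.
v=7: a=7^2·(≡6), b=7^3·(≡4) mod 7; (6|7)=-1, (4|7)=+1; (−1)^{2·3·3}·(-1)^3·(+1)^2 = -1.
v=3: a=3^4·(≡1), b=3^3·(≡1) mod 3; (1|3)=+1, (1|3)=+1; (−1)^{4·3·1}·(+1)^3·(+1)^4 = +1.
v=2: v_2(a)=8, v_2(b)=7; units ≡ 1, 7 (mod 8); ε·ε+αω+βω = 0·1+8·0+7·0 ≡ 0  ⇒  (a,b)_2 = +1.
|Ram(13585, -43890)| = 4, even; anisotropic at {7, 11, 13, 19}.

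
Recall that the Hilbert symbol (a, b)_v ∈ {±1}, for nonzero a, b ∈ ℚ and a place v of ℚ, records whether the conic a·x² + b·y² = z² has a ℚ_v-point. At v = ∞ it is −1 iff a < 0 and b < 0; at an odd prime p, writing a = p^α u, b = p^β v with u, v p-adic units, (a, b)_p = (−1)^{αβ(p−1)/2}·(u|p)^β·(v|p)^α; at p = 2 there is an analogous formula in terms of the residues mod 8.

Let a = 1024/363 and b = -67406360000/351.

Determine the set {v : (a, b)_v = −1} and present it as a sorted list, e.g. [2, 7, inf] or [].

(a, b) ≡ (3, -4641) mod (ℚ^×)²; places V = {2, 3, 5, 7, 11, 13, 17, ∞}.
(a,b)_17: α=0, u≡12; β=3, v≡8 (mod 17); (12|17)=-1, (8|17)=+1; sign (−1)^0·-1^3·+1^0 = -1.
(a,b)_7: α=0, u≡5; β=3, v≡2 (mod 7); (5|7)=-1, (2|7)=+1; sign (−1)^0·-1^3·+1^0 = -1.
(a,b)_5: α=0, u≡3; β=4, v≡4 (mod 5); (3|5)=-1, (4|5)=+1; sign (−1)^0·-1^4·+1^0 = +1.
(a,b)_3: α=-1, u≡1; β=-3, v≡1 (mod 3); (1|3)=+1, (1|3)=+1; sign (−1)^1·+1^-3·+1^-1 = -1.
(a,b)_∞: sgn(3)=+, sgn(-4641)=−, so +1.
(a,b)_11: α=-2, u≡4; β=0, v≡1 (mod 11); (4|11)=+1, (1|11)=+1; sign (−1)^0·+1^0·+1^-2 = +1.
(a,b)_2: α=10, β=6; u≡3, v≡7 (mod 8); ε(u)ε(v)=1·1, αω(v)=10·0, βω(u)=6·1; sum ≡ 1  ⇒  -1.
(a,b)_13: α=0, u≡3; β=-1, v≡8 (mod 13); (3|13)=+1, (8|13)=-1; sign (−1)^0·+1^-1·-1^0 = +1.
Ram(3, -4641) = {2, 3, 7, 17}; no ℚ_2-point on the conic.

[2, 3, 7, 17]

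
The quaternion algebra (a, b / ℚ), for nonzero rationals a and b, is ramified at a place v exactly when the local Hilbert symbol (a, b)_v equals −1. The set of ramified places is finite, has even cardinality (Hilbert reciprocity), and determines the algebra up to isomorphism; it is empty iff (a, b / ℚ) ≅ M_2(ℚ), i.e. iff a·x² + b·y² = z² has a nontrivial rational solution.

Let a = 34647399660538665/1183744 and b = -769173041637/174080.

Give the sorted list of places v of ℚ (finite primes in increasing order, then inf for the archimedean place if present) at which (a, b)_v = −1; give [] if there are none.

Mod squares: a ≡ 385, b ≡ -2210. Check v ∈ {∞, 2, 3, 5, 7, 11, 13, 17}.
v=5: a=5^1·(≡2), b=5^-1·(≡3) mod 5; (2|5)=-1, (3|5)=-1; (−1)^{1·-1·2}·(-1)^-1·(-1)^1 = +1.
v=∞: 385 > 0 and -2210 < 0  ⇒  (a,b)_∞ = +1.
v=11: a=11^3·(≡10), b=11^2·(≡3) mod 11; (10|11)=-1, (3|11)=+1; (−1)^{3·2·5}·(-1)^2·(+1)^3 = +1.
v=17: a=17^-2·(≡6), b=17^-1·(≡10) mod 17; (6|17)=-1, (10|17)=-1; (−1)^{-2·-1·8}·(-1)^-1·(-1)^-2 = -1.
v=3: a=3^12·(≡1), b=3^10·(≡1) mod 3; (1|3)=+1, (1|3)=+1; (−1)^{12·10·1}·(+1)^10·(+1)^12 = +1.
v=13: a=13^4·(≡7), b=13^3·(≡1) mod 13; (7|13)=-1, (1|13)=+1; (−1)^{4·3·6}·(-1)^3·(+1)^4 = -1.
v=2: v_2(a)=-12, v_2(b)=-11; units ≡ 1, 7 (mod 8); ε·ε+αω+βω = 0·1+-12·0+-11·0 ≡ 0  ⇒  (a,b)_2 = +1.
v=7: a=7^3·(≡6), b=7^2·(≡2) mod 7; (6|7)=-1, (2|7)=+1; (−1)^{3·2·3}·(-1)^2·(+1)^3 = +1.
(385, -2210 / ℚ) ramifies at {13, 17}: a division algebra.

[13, 17]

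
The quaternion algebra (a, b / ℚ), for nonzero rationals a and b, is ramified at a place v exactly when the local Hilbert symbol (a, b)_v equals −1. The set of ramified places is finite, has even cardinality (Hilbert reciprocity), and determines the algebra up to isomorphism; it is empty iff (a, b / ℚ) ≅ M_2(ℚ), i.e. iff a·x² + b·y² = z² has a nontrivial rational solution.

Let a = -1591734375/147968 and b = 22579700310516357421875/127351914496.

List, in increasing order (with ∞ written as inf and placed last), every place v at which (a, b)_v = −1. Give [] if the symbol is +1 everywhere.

[2, 5, 7, 11]

(a, b) ≡ (-462, 1155) mod (ℚ^×)²; places V = {2, 3, 5, 7, 11, 17, 41, ∞}.
(a,b)_11: α=1, u≡7; β=3, v≡6 (mod 11); (7|11)=-1, (6|11)=-1; sign (−1)^1·-1^3·-1^1 = -1.
(a,b)_7: α=3, u≡2; β=7, v≡2 (mod 7); (2|7)=+1, (2|7)=+1; sign (−1)^1·+1^7·+1^3 = -1.
(a,b)_3: α=3, u≡2; β=3, v≡1 (mod 3); (2|3)=-1, (1|3)=+1; sign (−1)^1·-1^3·+1^3 = +1.
(a,b)_∞: sgn(-462)=−, sgn(1155)=+, so +1.
(a,b)_17: α=-2, u≡10; β=-2, v≡16 (mod 17); (10|17)=-1, (16|17)=+1; sign (−1)^0·-1^-2·+1^-2 = +1.
(a,b)_2: α=-9, β=-18; u≡1, v≡3 (mod 8); ε(u)ε(v)=0·1, αω(v)=-9·1, βω(u)=-18·0; sum ≡ 1  ⇒  -1.
(a,b)_5: α=6, u≡3; β=17, v≡1 (mod 5); (3|5)=-1, (1|5)=+1; sign (−1)^0·-1^17·+1^6 = -1.
(a,b)_41: α=0, u≡26; β=-2, v≡29 (mod 41); (26|41)=-1, (29|41)=-1; sign (−1)^0·-1^-2·-1^0 = +1.
Ram(-462, 1155) = {2, 5, 7, 11}; no ℚ_2-point on the conic.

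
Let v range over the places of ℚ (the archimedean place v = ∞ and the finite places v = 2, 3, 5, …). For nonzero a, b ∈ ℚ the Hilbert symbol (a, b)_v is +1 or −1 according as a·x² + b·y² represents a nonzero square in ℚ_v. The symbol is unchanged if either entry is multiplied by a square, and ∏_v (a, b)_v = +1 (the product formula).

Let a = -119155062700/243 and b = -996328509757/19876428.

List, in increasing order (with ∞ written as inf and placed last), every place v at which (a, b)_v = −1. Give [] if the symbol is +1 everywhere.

[3, 23, 37, inf]

Mod squares: a ≡ -3719721, b ≡ -119991. Check v ∈ {∞, 2, 3, 5, 7, 11, 13, 23, 31, 37, 47}.
v=23: a=23^1·(≡12), b=23^3·(≡6) mod 23; (12|23)=+1, (6|23)=+1; (−1)^{1·3·11}·(+1)^3·(+1)^1 = -1.
v=2: v_2(a)=2, v_2(b)=-2; units ≡ 7, 1 (mod 8); ε·ε+αω+βω = 1·0+2·0+-2·0 ≡ 0  ⇒  (a,b)_2 = +1.
v=13: a=13^0·(≡6), b=13^-2·(≡4) mod 13; (6|13)=-1, (4|13)=+1; (−1)^{0·-2·6}·(-1)^-2·(+1)^0 = +1.
v=47: a=47^1·(≡38), b=47^1·(≡42) mod 47; (38|47)=-1, (42|47)=+1; (−1)^{1·1·23}·(-1)^1·(+1)^1 = +1.
v=7: a=7^0·(≡1), b=7^2·(≡3) mod 7; (1|7)=+1, (3|7)=-1; (−1)^{0·2·3}·(+1)^2·(-1)^0 = +1.
v=5: a=5^2·(≡4), b=5^0·(≡1) mod 5; (4|5)=+1, (1|5)=+1; (−1)^{2·0·2}·(+1)^0·(+1)^2 = +1.
v=31: a=31^3·(≡16), b=31^2·(≡9) mod 31; (16|31)=+1, (9|31)=+1; (−1)^{3·2·15}·(+1)^2·(+1)^3 = +1.
v=3: a=3^-5·(≡2), b=3^-5·(≡2) mod 3; (2|3)=-1, (2|3)=-1; (−1)^{-5·-5·1}·(-1)^-5·(-1)^-5 = -1.
v=37: a=37^1·(≡4), b=37^1·(≡6) mod 37; (4|37)=+1, (6|37)=-1; (−1)^{1·1·18}·(+1)^1·(-1)^1 = -1.
v=∞: -3719721 < 0 and -119991 < 0  ⇒  (a,b)_∞ = -1.
v=11: a=11^0·(≡8), b=11^-2·(≡7) mod 11; (8|11)=-1, (7|11)=-1; (−1)^{0·-2·5}·(-1)^-2·(-1)^0 = +1.
Ram(-3719721, -119991) = {3, 23, 37, ∞}; no ℚ_3-point on the conic.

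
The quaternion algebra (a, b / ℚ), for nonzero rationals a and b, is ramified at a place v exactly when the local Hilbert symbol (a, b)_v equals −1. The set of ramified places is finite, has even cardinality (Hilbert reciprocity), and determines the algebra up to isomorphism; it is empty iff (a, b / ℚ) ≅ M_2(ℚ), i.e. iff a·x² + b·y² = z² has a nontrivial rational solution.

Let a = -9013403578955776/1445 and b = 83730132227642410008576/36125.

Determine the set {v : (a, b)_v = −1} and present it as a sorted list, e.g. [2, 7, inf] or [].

Mod squares: a ≡ -230, b ≡ 14630. Check v ∈ {∞, 2, 3, 5, 7, 11, 13, 17, 19, 23}.
v=2: v_2(a)=11, v_2(b)=17; units ≡ 5, 3 (mod 8); ε·ε+αω+βω = 0·1+11·1+17·1 ≡ 0  ⇒  (a,b)_2 = +1.
v=11: a=11^2·(≡9), b=11^3·(≡10) mod 11; (9|11)=+1, (10|11)=-1; (−1)^{2·3·5}·(+1)^3·(-1)^2 = +1.
v=23: a=23^3·(≡1), b=23^4·(≡1) mod 23; (1|23)=+1, (1|23)=+1; (−1)^{3·4·11}·(+1)^4·(+1)^3 = +1.
v=19: a=19^2·(≡1), b=19^3·(≡10) mod 19; (1|19)=+1, (10|19)=-1; (−1)^{2·3·9}·(+1)^3·(-1)^2 = +1.
v=7: a=7^2·(≡1), b=7^3·(≡4) mod 7; (1|7)=+1, (4|7)=+1; (−1)^{2·3·3}·(+1)^3·(+1)^2 = +1.
v=17: a=17^-2·(≡9), b=17^-2·(≡3) mod 17; (9|17)=+1, (3|17)=-1; (−1)^{-2·-2·8}·(+1)^-2·(-1)^-2 = +1.
v=∞: -230 < 0 and 14630 > 0  ⇒  (a,b)_∞ = +1.
v=5: a=5^-1·(≡1), b=5^-3·(≡4) mod 5; (1|5)=+1, (4|5)=+1; (−1)^{-1·-3·2}·(+1)^-3·(+1)^-1 = +1.
v=3: a=3^0·(≡1), b=3^6·(≡2) mod 3; (1|3)=+1, (2|3)=-1; (−1)^{0·6·1}·(+1)^6·(-1)^0 = +1.
v=13: a=13^2·(≡9), b=13^0·(≡7) mod 13; (9|13)=+1, (7|13)=-1; (−1)^{2·0·6}·(+1)^0·(-1)^2 = +1.
Every local symbol is +1, so the conic -230·x² + 14630·y² = z² has ℚ_v-points for all v and hence a ℚ-point; (a, b / ℚ) ≅ M_2(ℚ).

[]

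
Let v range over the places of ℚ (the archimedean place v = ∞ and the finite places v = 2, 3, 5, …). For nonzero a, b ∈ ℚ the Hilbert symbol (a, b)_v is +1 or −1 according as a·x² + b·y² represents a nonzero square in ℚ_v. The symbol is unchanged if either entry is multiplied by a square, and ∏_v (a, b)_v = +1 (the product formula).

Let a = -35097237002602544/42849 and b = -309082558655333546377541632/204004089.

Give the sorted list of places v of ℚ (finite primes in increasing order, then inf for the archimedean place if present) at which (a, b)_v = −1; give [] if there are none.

[2, 7, 11, 31, 37, inf]

(a, b) ≡ (-779, -176638) mod (ℚ^×)²; places V = {2, 3, 7, 11, 19, 23, 31, 37, 41, ∞}.
(a,b)_23: α=-2, u≡18; β=-4, v≡9 (mod 23); (18|23)=+1, (9|23)=+1; sign (−1)^0·+1^-4·+1^-2 = +1.
(a,b)_41: α=1, u≡30; β=2, v≡21 (mod 41); (30|41)=-1, (21|41)=+1; sign (−1)^0·-1^2·+1^1 = +1.
(a,b)_7: α=2, u≡5; β=3, v≡4 (mod 7); (5|7)=-1, (4|7)=+1; sign (−1)^0·-1^3·+1^2 = -1.
(a,b)_19: α=3, u≡1; β=4, v≡6 (mod 19); (1|19)=+1, (6|19)=+1; sign (−1)^0·+1^4·+1^3 = +1.
(a,b)_11: α=2, u≡6; β=3, v≡2 (mod 11); (6|11)=-1, (2|11)=-1; sign (−1)^0·-1^3·-1^2 = -1.
(a,b)_31: α=2, u≡15; β=3, v≡22 (mod 31); (15|31)=-1, (22|31)=-1; sign (−1)^0·-1^3·-1^2 = -1.
(a,b)_37: α=2, u≡24; β=3, v≡3 (mod 37); (24|37)=-1, (3|37)=+1; sign (−1)^0·-1^3·+1^2 = -1.
(a,b)_∞: sgn(-779)=−, sgn(-176638)=−, so -1.
(a,b)_2: α=4, β=11; u≡5, v≡1 (mod 8); ε(u)ε(v)=0·0, αω(v)=4·0, βω(u)=11·1; sum ≡ 1  ⇒  -1.
(a,b)_3: α=-4, u≡1; β=-6, v≡2 (mod 3); (1|3)=+1, (2|3)=-1; sign (−1)^0·+1^-6·-1^-4 = +1.
|Ram(-779, -176638)| = 6, even; anisotropic at {2, 7, 11, 31, 37, ∞}.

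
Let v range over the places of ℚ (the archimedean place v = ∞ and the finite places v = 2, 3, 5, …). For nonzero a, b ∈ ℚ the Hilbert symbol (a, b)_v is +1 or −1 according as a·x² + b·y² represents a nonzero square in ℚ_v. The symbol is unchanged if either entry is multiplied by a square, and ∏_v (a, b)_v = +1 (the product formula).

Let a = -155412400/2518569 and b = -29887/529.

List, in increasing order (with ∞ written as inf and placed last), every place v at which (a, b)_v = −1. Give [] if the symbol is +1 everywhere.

[13, inf]

(a, b) ≡ (-19, -247) mod (ℚ^×)²; places V = {2, 3, 5, 11, 13, 19, 23, ∞}.
(a,b)_∞: sgn(-19)=−, sgn(-247)=−, so -1.
(a,b)_3: α=-2, u≡2; β=0, v≡2 (mod 3); (2|3)=-1, (2|3)=-1; sign (−1)^0·-1^0·-1^-2 = +1.
(a,b)_5: α=2, u≡1; β=0, v≡2 (mod 5); (1|5)=+1, (2|5)=-1; sign (−1)^0·+1^0·-1^2 = +1.
(a,b)_11: α=2, u≡9; β=2, v≡6 (mod 11); (9|11)=+1, (6|11)=-1; sign (−1)^0·+1^2·-1^2 = +1.
(a,b)_13: α=2, u≡7; β=1, v≡6 (mod 13); (7|13)=-1, (6|13)=-1; sign (−1)^0·-1^1·-1^2 = -1.
(a,b)_23: α=-4, u≡8; β=-2, v≡13 (mod 23); (8|23)=+1, (13|23)=+1; sign (−1)^0·+1^-2·+1^-4 = +1.
(a,b)_2: α=4, β=0; u≡5, v≡1 (mod 8); ε(u)ε(v)=0·0, αω(v)=4·0, βω(u)=0·1; sum ≡ 0  ⇒  +1.
(a,b)_19: α=1, u≡18; β=1, v≡5 (mod 19); (18|19)=-1, (5|19)=+1; sign (−1)^1·-1^1·+1^1 = +1.
(-19, -247 / ℚ) ramifies at {13, ∞}: a division algebra.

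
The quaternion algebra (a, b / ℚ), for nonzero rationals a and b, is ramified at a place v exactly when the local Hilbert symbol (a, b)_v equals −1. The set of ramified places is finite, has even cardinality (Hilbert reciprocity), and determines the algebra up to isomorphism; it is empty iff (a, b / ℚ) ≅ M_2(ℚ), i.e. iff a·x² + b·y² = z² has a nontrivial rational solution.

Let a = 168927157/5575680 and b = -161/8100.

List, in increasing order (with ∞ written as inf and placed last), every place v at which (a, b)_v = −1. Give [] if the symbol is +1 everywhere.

[19, 23]

Mod squares: a ≡ 665, b ≡ -161. Check v ∈ {∞, 2, 3, 5, 7, 11, 19, 23}.
v=3: a=3^-2·(≡2), b=3^-4·(≡1) mod 3; (2|3)=-1, (1|3)=+1; (−1)^{-2·-4·1}·(-1)^-4·(+1)^-2 = +1.
v=23: a=23^2·(≡15), b=23^1·(≡4) mod 23; (15|23)=-1, (4|23)=+1; (−1)^{2·1·11}·(-1)^1·(+1)^2 = -1.
v=7: a=7^5·(≡4), b=7^1·(≡5) mod 7; (4|7)=+1, (5|7)=-1; (−1)^{5·1·3}·(+1)^1·(-1)^5 = +1.
v=19: a=19^1·(≡11), b=19^0·(≡8) mod 19; (11|19)=+1, (8|19)=-1; (−1)^{1·0·9}·(+1)^0·(-1)^1 = -1.
v=2: v_2(a)=-10, v_2(b)=-2; units ≡ 1, 7 (mod 8); ε·ε+αω+βω = 0·1+-10·0+-2·0 ≡ 0  ⇒  (a,b)_2 = +1.
v=5: a=5^-1·(≡2), b=5^-2·(≡1) mod 5; (2|5)=-1, (1|5)=+1; (−1)^{-1·-2·2}·(-1)^-2·(+1)^-1 = +1.
v=11: a=11^-2·(≡3), b=11^0·(≡1) mod 11; (3|11)=+1, (1|11)=+1; (−1)^{-2·0·5}·(+1)^0·(+1)^-2 = +1.
v=∞: 665 > 0 and -161 < 0  ⇒  (a,b)_∞ = +1.
Ram(665, -161) = {19, 23}; no ℚ_19-point on the conic.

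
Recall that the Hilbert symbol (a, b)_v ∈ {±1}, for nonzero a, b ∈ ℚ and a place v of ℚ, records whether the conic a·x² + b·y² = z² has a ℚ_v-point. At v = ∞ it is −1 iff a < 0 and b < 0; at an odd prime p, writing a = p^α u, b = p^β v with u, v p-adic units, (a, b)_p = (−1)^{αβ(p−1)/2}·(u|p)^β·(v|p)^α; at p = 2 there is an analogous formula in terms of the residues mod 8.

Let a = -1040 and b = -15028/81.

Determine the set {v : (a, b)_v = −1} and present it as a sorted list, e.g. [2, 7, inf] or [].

[2, 5, 13, inf]

(a, b) ≡ (-65, -13) mod (ℚ^×)²; places V = {2, 3, 5, 13, 17, ∞}.
(a,b)_13: α=1, u≡11; β=1, v≡9 (mod 13); (11|13)=-1, (9|13)=+1; sign (−1)^0·-1^1·+1^1 = -1.
(a,b)_∞: sgn(-65)=−, sgn(-13)=−, so -1.
(a,b)_17: α=0, u≡14; β=2, v≡13 (mod 17); (14|17)=-1, (13|17)=+1; sign (−1)^0·-1^2·+1^0 = +1.
(a,b)_5: α=1, u≡2; β=0, v≡2 (mod 5); (2|5)=-1, (2|5)=-1; sign (−1)^0·-1^0·-1^1 = -1.
(a,b)_2: α=4, β=2; u≡7, v≡3 (mod 8); ε(u)ε(v)=1·1, αω(v)=4·1, βω(u)=2·0; sum ≡ 1  ⇒  -1.
(a,b)_3: α=0, u≡1; β=-4, v≡2 (mod 3); (1|3)=+1, (2|3)=-1; sign (−1)^0·+1^-4·-1^0 = +1.
Ram(-65, -13) = {2, 5, 13, ∞}; no ℚ_2-point on the conic.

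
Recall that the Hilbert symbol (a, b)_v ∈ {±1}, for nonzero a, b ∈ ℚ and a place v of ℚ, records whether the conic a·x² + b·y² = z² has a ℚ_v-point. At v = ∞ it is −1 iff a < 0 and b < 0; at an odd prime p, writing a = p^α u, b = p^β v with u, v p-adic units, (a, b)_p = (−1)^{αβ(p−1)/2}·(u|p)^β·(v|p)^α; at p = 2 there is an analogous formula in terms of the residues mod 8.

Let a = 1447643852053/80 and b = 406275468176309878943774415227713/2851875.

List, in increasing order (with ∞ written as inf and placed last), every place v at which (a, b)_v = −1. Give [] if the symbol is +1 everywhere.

(a, b) ≡ (665, 10659) mod (ℚ^×)²; places V = {2, 3, 5, 7, 11, 13, 17, 19, ∞}.
(a,b)_∞: sgn(665)=+, sgn(10659)=+, so +1.
(a,b)_11: α=0, u≡1; β=3, v≡1 (mod 11); (1|11)=+1, (1|11)=+1; sign (−1)^0·+1^3·+1^0 = +1.
(a,b)_17: α=4, u≡13; β=7, v≡2 (mod 17); (13|17)=+1, (2|17)=+1; sign (−1)^0·+1^7·+1^4 = +1.
(a,b)_13: α=0, u≡11; β=-2, v≡1 (mod 13); (11|13)=-1, (1|13)=+1; sign (−1)^0·-1^-2·+1^0 = +1.
(a,b)_5: α=-1, u≡3; β=-4, v≡1 (mod 5); (3|5)=-1, (1|5)=+1; sign (−1)^0·-1^-4·+1^-1 = +1.
(a,b)_2: α=-4, β=0; u≡1, v≡3 (mod 8); ε(u)ε(v)=0·1, αω(v)=-4·1, βω(u)=0·0; sum ≡ 0  ⇒  +1.
(a,b)_19: α=5, u≡9; β=15, v≡13 (mod 19); (9|19)=+1, (13|19)=-1; sign (−1)^1·+1^15·-1^5 = +1.
(a,b)_3: α=0, u≡2; β=-3, v≡1 (mod 3); (2|3)=-1, (1|3)=+1; sign (−1)^0·-1^-3·+1^0 = -1.
(a,b)_7: α=1, u≡4; β=2, v≡5 (mod 7); (4|7)=+1, (5|7)=-1; sign (−1)^0·+1^2·-1^1 = -1.
(665, 10659 / ℚ) ramifies at {3, 7}: a division algebra.

[3, 7]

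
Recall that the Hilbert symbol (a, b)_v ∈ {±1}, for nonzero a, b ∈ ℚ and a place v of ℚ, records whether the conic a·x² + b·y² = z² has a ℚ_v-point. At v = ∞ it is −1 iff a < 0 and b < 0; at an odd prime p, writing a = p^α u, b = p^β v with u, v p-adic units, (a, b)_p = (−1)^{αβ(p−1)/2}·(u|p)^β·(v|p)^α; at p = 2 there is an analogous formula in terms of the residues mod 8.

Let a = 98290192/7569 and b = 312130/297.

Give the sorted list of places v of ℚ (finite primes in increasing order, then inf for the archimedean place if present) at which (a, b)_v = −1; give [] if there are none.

(a, b) ≡ (17017, 4290) mod (ℚ^×)²; places V = {2, 3, 5, 7, 11, 13, 17, 19, 29, ∞}.
(a,b)_7: α=1, u≡1; β=4, v≡6 (mod 7); (1|7)=+1, (6|7)=-1; sign (−1)^0·+1^4·-1^1 = -1.
(a,b)_11: α=1, u≡7; β=-1, v≡1 (mod 11); (7|11)=-1, (1|11)=+1; sign (−1)^1·-1^-1·+1^1 = +1.
(a,b)_∞: sgn(17017)=+, sgn(4290)=+, so +1.
(a,b)_5: α=0, u≡3; β=1, v≡3 (mod 5); (3|5)=-1, (3|5)=-1; sign (−1)^0·-1^1·-1^0 = -1.
(a,b)_3: α=-2, u≡1; β=-3, v≡2 (mod 3); (1|3)=+1, (2|3)=-1; sign (−1)^0·+1^-3·-1^-2 = +1.
(a,b)_17: α=1, u≡2; β=0, v≡14 (mod 17); (2|17)=+1, (14|17)=-1; sign (−1)^0·+1^0·-1^1 = -1.
(a,b)_29: α=-2, u≡16; β=0, v≡17 (mod 29); (16|29)=+1, (17|29)=-1; sign (−1)^0·+1^0·-1^-2 = +1.
(a,b)_19: α=2, u≡3; β=0, v≡3 (mod 19); (3|19)=-1, (3|19)=-1; sign (−1)^0·-1^0·-1^2 = +1.
(a,b)_13: α=1, u≡12; β=1, v≡7 (mod 13); (12|13)=+1, (7|13)=-1; sign (−1)^0·+1^1·-1^1 = -1.
(a,b)_2: α=4, β=1; u≡1, v≡1 (mod 8); ε(u)ε(v)=0·0, αω(v)=4·0, βω(u)=1·0; sum ≡ 0  ⇒  +1.
|Ram(17017, 4290)| = 4, even; anisotropic at {5, 7, 13, 17}.

[5, 7, 13, 17]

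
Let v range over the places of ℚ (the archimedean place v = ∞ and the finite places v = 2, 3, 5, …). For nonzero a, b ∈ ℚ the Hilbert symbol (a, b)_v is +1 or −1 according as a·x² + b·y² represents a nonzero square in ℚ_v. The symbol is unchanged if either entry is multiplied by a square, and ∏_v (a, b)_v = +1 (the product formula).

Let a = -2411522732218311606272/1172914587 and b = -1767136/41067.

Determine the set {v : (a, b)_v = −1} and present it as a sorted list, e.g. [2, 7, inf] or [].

Mod squares: a ≡ -114, b ≡ -138. Check v ∈ {∞, 2, 3, 7, 13, 19, 23}.
v=13: a=13^-6·(≡10), b=13^-2·(≡5) mod 13; (10|13)=+1, (5|13)=-1; (−1)^{-6·-2·6}·(+1)^-2·(-1)^-6 = +1.
v=23: a=23^4·(≡9), b=23^1·(≡22) mod 23; (9|23)=+1, (22|23)=-1; (−1)^{4·1·11}·(+1)^1·(-1)^4 = +1.
v=∞: -114 < 0 and -138 < 0  ⇒  (a,b)_∞ = -1.
v=3: a=3^-5·(≡1), b=3^-5·(≡2) mod 3; (1|3)=+1, (2|3)=-1; (−1)^{-5·-5·1}·(+1)^-5·(-1)^-5 = +1.
v=7: a=7^12·(≡5), b=7^4·(≡4) mod 7; (5|7)=-1, (4|7)=+1; (−1)^{12·4·3}·(-1)^4·(+1)^12 = +1.
v=19: a=19^1·(≡18), b=19^0·(≡2) mod 19; (18|19)=-1, (2|19)=-1; (−1)^{1·0·9}·(-1)^0·(-1)^1 = -1.
v=2: v_2(a)=15, v_2(b)=5; units ≡ 7, 3 (mod 8); ε·ε+αω+βω = 1·1+15·1+5·0 ≡ 0  ⇒  (a,b)_2 = +1.
Ram(-114, -138) = {19, ∞}; no ℚ_19-point on the conic.

[19, inf]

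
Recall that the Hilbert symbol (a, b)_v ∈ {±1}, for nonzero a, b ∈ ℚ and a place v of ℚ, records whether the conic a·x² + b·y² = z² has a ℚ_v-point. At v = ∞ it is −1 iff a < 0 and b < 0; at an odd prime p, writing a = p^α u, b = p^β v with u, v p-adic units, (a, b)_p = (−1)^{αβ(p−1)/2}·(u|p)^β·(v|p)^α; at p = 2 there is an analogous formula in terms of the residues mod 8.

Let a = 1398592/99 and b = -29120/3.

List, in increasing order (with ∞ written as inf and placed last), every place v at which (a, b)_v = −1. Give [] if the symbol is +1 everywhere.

[2, 3, 5, 7, 11, 13]

Mod squares: a ≡ 143, b ≡ -1365. Check v ∈ {∞, 2, 3, 5, 7, 11, 13, 41}.
v=3: a=3^-2·(≡2), b=3^-1·(≡1) mod 3; (2|3)=-1, (1|3)=+1; (−1)^{-2·-1·1}·(-1)^-1·(+1)^-2 = -1.
v=41: a=41^2·(≡20), b=41^0·(≡24) mod 41; (20|41)=+1, (24|41)=-1; (−1)^{2·0·20}·(+1)^0·(-1)^2 = +1.
v=7: a=7^0·(≡6), b=7^1·(≡4) mod 7; (6|7)=-1, (4|7)=+1; (−1)^{0·1·3}·(-1)^1·(+1)^0 = -1.
v=∞: 143 > 0 and -1365 < 0  ⇒  (a,b)_∞ = +1.
v=11: a=11^-1·(≡7), b=11^0·(≡10) mod 11; (7|11)=-1, (10|11)=-1; (−1)^{-1·0·5}·(-1)^0·(-1)^-1 = -1.
v=5: a=5^0·(≡3), b=5^1·(≡2) mod 5; (3|5)=-1, (2|5)=-1; (−1)^{0·1·2}·(-1)^1·(-1)^0 = -1.
v=2: v_2(a)=6, v_2(b)=6; units ≡ 7, 3 (mod 8); ε·ε+αω+βω = 1·1+6·1+6·0 ≡ 1  ⇒  (a,b)_2 = -1.
v=13: a=13^1·(≡6), b=13^1·(≡3) mod 13; (6|13)=-1, (3|13)=+1; (−1)^{1·1·6}·(-1)^1·(+1)^1 = -1.
Ram(143, -1365) = {2, 3, 5, 7, 11, 13}; no ℚ_2-point on the conic.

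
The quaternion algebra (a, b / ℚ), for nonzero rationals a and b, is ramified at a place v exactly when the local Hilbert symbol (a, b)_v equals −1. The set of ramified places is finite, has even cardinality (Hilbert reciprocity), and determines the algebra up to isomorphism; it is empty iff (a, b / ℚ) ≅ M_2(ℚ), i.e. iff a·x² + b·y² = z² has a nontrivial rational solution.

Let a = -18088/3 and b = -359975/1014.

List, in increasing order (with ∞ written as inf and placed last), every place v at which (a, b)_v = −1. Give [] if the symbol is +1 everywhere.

[2, 3, 19, inf]

Mod squares: a ≡ -13566, b ≡ -714. Check v ∈ {∞, 2, 3, 5, 7, 11, 13, 17, 19}.
v=∞: -13566 < 0 and -714 < 0  ⇒  (a,b)_∞ = -1.
v=11: a=11^0·(≡6), b=11^2·(≡3) mod 11; (6|11)=-1, (3|11)=+1; (−1)^{0·2·5}·(-1)^2·(+1)^0 = +1.
v=7: a=7^1·(≡2), b=7^1·(≡3) mod 7; (2|7)=+1, (3|7)=-1; (−1)^{1·1·3}·(+1)^1·(-1)^1 = +1.
v=13: a=13^0·(≡7), b=13^-2·(≡10) mod 13; (7|13)=-1, (10|13)=+1; (−1)^{0·-2·6}·(-1)^-2·(+1)^0 = +1.
v=5: a=5^0·(≡4), b=5^2·(≡4) mod 5; (4|5)=+1, (4|5)=+1; (−1)^{0·2·2}·(+1)^2·(+1)^0 = +1.
v=2: v_2(a)=3, v_2(b)=-1; units ≡ 1, 3 (mod 8); ε·ε+αω+βω = 0·1+3·1+-1·0 ≡ 1  ⇒  (a,b)_2 = -1.
v=17: a=17^1·(≡8), b=17^1·(≡13) mod 17; (8|17)=+1, (13|17)=+1; (−1)^{1·1·8}·(+1)^1·(+1)^1 = +1.
v=19: a=19^1·(≡12), b=19^0·(≡8) mod 19; (12|19)=-1, (8|19)=-1; (−1)^{1·0·9}·(-1)^0·(-1)^1 = -1.
v=3: a=3^-1·(≡2), b=3^-1·(≡2) mod 3; (2|3)=-1, (2|3)=-1; (−1)^{-1·-1·1}·(-1)^-1·(-1)^-1 = -1.
|Ram(-13566, -714)| = 4, even; anisotropic at {2, 3, 19, ∞}.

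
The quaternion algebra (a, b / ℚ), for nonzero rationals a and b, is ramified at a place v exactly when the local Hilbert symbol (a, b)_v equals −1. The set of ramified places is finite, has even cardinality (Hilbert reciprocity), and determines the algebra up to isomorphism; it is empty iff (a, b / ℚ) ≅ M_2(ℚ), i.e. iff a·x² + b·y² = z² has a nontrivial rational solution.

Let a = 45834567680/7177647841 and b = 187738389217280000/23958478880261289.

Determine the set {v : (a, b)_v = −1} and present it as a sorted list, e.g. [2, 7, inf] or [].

(a, b) ≡ (5, 2) mod (ℚ^×)²; places V = {2, 3, 5, 7, 11, 13, 17, 19, 29, ∞}.
(a,b)_2: α=18, β=33; u≡5, v≡1 (mod 8); ε(u)ε(v)=0·0, αω(v)=18·0, βω(u)=33·1; sum ≡ 1  ⇒  -1.
(a,b)_11: α=2, u≡1; β=2, v≡7 (mod 11); (1|11)=+1, (7|11)=-1; sign (−1)^0·+1^2·-1^2 = +1.
(a,b)_29: α=0, u≡6; β=-2, v≡27 (mod 29); (6|29)=+1, (27|29)=-1; sign (−1)^0·+1^-2·-1^0 = +1.
(a,b)_∞: sgn(5)=+, sgn(2)=+, so +1.
(a,b)_7: α=-6, u≡5; β=-8, v≡4 (mod 7); (5|7)=-1, (4|7)=+1; sign (−1)^0·-1^-8·+1^-6 = +1.
(a,b)_3: α=0, u≡2; β=-4, v≡2 (mod 3); (2|3)=-1, (2|3)=-1; sign (−1)^0·-1^-4·-1^0 = +1.
(a,b)_17: α=2, u≡14; β=2, v≡15 (mod 17); (14|17)=-1, (15|17)=+1; sign (−1)^0·-1^2·+1^2 = +1.
(a,b)_5: α=1, u≡1; β=4, v≡2 (mod 5); (1|5)=+1, (2|5)=-1; sign (−1)^0·+1^4·-1^1 = -1.
(a,b)_13: α=-2, u≡6; β=-2, v≡2 (mod 13); (6|13)=-1, (2|13)=-1; sign (−1)^0·-1^-2·-1^-2 = +1.
(a,b)_19: α=-2, u≡6; β=-2, v≡12 (mod 19); (6|19)=+1, (12|19)=-1; sign (−1)^0·+1^-2·-1^-2 = +1.
|Ram(5, 2)| = 2, even; anisotropic at {2, 5}.

[2, 5]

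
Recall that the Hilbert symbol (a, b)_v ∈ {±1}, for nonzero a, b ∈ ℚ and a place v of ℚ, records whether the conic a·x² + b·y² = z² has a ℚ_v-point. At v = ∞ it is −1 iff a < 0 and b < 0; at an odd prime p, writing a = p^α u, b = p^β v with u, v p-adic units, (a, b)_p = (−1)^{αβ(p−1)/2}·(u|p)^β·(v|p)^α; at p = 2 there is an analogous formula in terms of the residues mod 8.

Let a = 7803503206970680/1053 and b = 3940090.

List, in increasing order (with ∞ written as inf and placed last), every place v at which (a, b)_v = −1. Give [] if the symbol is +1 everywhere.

[13, 17, 19, 31]

Mod squares: a ≡ 580604505910, b ≡ 80410. Check v ∈ {∞, 2, 3, 5, 7, 11, 13, 17, 19, 23, 31, 41, 43}.
v=2: v_2(a)=3, v_2(b)=1; units ≡ 3, 5 (mod 8); ε·ε+αω+βω = 1·0+3·1+1·1 ≡ 0  ⇒  (a,b)_2 = +1.
v=∞: 580604505910 > 0 and 80410 > 0  ⇒  (a,b)_∞ = +1.
v=3: a=3^-4·(≡1), b=3^0·(≡1) mod 3; (1|3)=+1, (1|3)=+1; (−1)^{-4·0·1}·(+1)^0·(+1)^-4 = +1.
v=7: a=7^0·(≡2), b=7^2·(≡1) mod 7; (2|7)=+1, (1|7)=+1; (−1)^{0·2·3}·(+1)^2·(+1)^0 = +1.
v=17: a=17^1·(≡7), b=17^1·(≡9) mod 17; (7|17)=-1, (9|17)=+1; (−1)^{1·1·8}·(-1)^1·(+1)^1 = -1.
v=5: a=5^1·(≡2), b=5^1·(≡3) mod 5; (2|5)=-1, (3|5)=-1; (−1)^{1·1·2}·(-1)^1·(-1)^1 = +1.
v=13: a=13^-1·(≡9), b=13^0·(≡11) mod 13; (9|13)=+1, (11|13)=-1; (−1)^{-1·0·6}·(+1)^0·(-1)^-1 = -1.
v=41: a=41^1·(≡10), b=41^0·(≡31) mod 41; (10|41)=+1, (31|41)=+1; (−1)^{1·0·20}·(+1)^0·(+1)^1 = +1.
v=43: a=43^1·(≡26), b=43^1·(≡40) mod 43; (26|43)=-1, (40|43)=+1; (−1)^{1·1·21}·(-1)^1·(+1)^1 = +1.
v=11: a=11^3·(≡9), b=11^1·(≡8) mod 11; (9|11)=+1, (8|11)=-1; (−1)^{3·1·5}·(+1)^1·(-1)^3 = +1.
v=23: a=23^1·(≡11), b=23^0·(≡6) mod 23; (11|23)=-1, (6|23)=+1; (−1)^{1·0·11}·(-1)^0·(+1)^1 = +1.
v=31: a=31^1·(≡30), b=31^0·(≡21) mod 31; (30|31)=-1, (21|31)=-1; (−1)^{1·0·15}·(-1)^0·(-1)^1 = -1.
v=19: a=19^3·(≡1), b=19^0·(≡3) mod 19; (1|19)=+1, (3|19)=-1; (−1)^{3·0·9}·(+1)^0·(-1)^3 = -1.
Ram(580604505910, 80410) = {13, 17, 19, 31}; no ℚ_13-point on the conic.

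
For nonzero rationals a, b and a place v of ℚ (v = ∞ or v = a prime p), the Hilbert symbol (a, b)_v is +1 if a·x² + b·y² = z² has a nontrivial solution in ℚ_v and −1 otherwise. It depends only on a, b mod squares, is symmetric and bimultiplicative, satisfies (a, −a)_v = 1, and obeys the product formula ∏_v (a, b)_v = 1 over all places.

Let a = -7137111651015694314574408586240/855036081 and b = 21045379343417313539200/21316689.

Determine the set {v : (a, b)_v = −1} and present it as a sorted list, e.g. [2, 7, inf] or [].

Mod squares: a ≡ -13685, b ≡ 154882. Check v ∈ {∞, 2, 3, 5, 7, 13, 17, 19, 23, 37}.
v=3: a=3^-8·(≡1), b=3^-10·(≡1) mod 3; (1|3)=+1, (1|3)=+1; (−1)^{-8·-10·1}·(+1)^-10·(+1)^-8 = +1.
v=∞: -13685 < 0 and 154882 > 0  ⇒  (a,b)_∞ = +1.
v=23: a=23^5·(≡8), b=23^3·(≡6) mod 23; (8|23)=+1, (6|23)=+1; (−1)^{5·3·11}·(+1)^3·(+1)^5 = -1.
v=13: a=13^4·(≡4), b=13^3·(≡2) mod 13; (4|13)=+1, (2|13)=-1; (−1)^{4·3·6}·(+1)^3·(-1)^4 = +1.
v=5: a=5^1·(≡2), b=5^2·(≡2) mod 5; (2|5)=-1, (2|5)=-1; (−1)^{1·2·2}·(-1)^2·(-1)^1 = -1.
v=2: v_2(a)=10, v_2(b)=7; units ≡ 3, 1 (mod 8); ε·ε+αω+βω = 1·0+10·0+7·1 ≡ 1  ⇒  (a,b)_2 = -1.
v=7: a=7^7·(≡6), b=7^5·(≡6) mod 7; (6|7)=-1, (6|7)=-1; (−1)^{7·5·3}·(-1)^5·(-1)^7 = -1.
v=17: a=17^3·(≡5), b=17^2·(≡14) mod 17; (5|17)=-1, (14|17)=-1; (−1)^{3·2·8}·(-1)^2·(-1)^3 = -1.
v=37: a=37^4·(≡22), b=37^3·(≡13) mod 37; (22|37)=-1, (13|37)=-1; (−1)^{4·3·18}·(-1)^3·(-1)^4 = -1.
v=19: a=19^-4·(≡12), b=19^-2·(≡14) mod 19; (12|19)=-1, (14|19)=-1; (−1)^{-4·-2·9}·(-1)^-2·(-1)^-4 = +1.
Ram(-13685, 154882) = {2, 5, 7, 17, 23, 37}; no ℚ_2-point on the conic.

[2, 5, 7, 17, 23, 37]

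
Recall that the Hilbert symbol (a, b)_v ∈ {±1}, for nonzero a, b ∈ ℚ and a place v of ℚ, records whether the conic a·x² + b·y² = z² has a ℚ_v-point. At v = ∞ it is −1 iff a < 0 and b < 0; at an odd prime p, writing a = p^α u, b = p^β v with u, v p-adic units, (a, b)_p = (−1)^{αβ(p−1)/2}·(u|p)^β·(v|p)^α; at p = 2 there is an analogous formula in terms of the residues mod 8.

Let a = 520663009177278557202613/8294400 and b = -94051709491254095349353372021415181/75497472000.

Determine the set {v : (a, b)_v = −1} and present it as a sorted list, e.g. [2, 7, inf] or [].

Mod squares: a ≡ 13, b ≡ -1801745. Check v ∈ {∞, 2, 3, 5, 7, 11, 13, 17, 19, 23, 41, 47, 53}.
v=11: a=11^2·(≡6), b=11^3·(≡6) mod 11; (6|11)=-1, (6|11)=-1; (−1)^{2·3·5}·(-1)^3·(-1)^2 = -1.
v=13: a=13^1·(≡9), b=13^4·(≡4) mod 13; (9|13)=+1, (4|13)=+1; (−1)^{1·4·6}·(+1)^4·(+1)^1 = +1.
v=41: a=41^2·(≡34), b=41^5·(≡17) mod 41; (34|41)=-1, (17|41)=-1; (−1)^{2·5·20}·(-1)^5·(-1)^2 = -1.
v=5: a=5^-2·(≡3), b=5^-3·(≡4) mod 5; (3|5)=-1, (4|5)=+1; (−1)^{-2·-3·2}·(-1)^-3·(+1)^-2 = -1.
v=19: a=19^2·(≡12), b=19^0·(≡9) mod 19; (12|19)=-1, (9|19)=+1; (−1)^{2·0·9}·(-1)^0·(+1)^2 = +1.
v=2: v_2(a)=-12, v_2(b)=-26; units ≡ 5, 7 (mod 8); ε·ε+αω+βω = 0·1+-12·0+-26·1 ≡ 0  ⇒  (a,b)_2 = +1.
v=17: a=17^2·(≡9), b=17^3·(≡5) mod 17; (9|17)=+1, (5|17)=-1; (−1)^{2·3·8}·(+1)^3·(-1)^2 = +1.
v=∞: 13 > 0 and -1801745 < 0  ⇒  (a,b)_∞ = +1.
v=53: a=53^2·(≡40), b=53^2·(≡17) mod 53; (40|53)=+1, (17|53)=+1; (−1)^{2·2·26}·(+1)^2·(+1)^2 = +1.
v=7: a=7^4·(≡3), b=7^6·(≡6) mod 7; (3|7)=-1, (6|7)=-1; (−1)^{4·6·3}·(-1)^6·(-1)^4 = +1.
v=47: a=47^0·(≡13), b=47^1·(≡34) mod 47; (13|47)=-1, (34|47)=+1; (−1)^{0·1·23}·(-1)^1·(+1)^0 = -1.
v=23: a=23^4·(≡13), b=23^4·(≡12) mod 23; (13|23)=+1, (12|23)=+1; (−1)^{4·4·11}·(+1)^4·(+1)^4 = +1.
v=3: a=3^-4·(≡1), b=3^-2·(≡1) mod 3; (1|3)=+1, (1|3)=+1; (−1)^{-4·-2·1}·(+1)^-2·(+1)^-4 = +1.
Ram(13, -1801745) = {5, 11, 41, 47}; no ℚ_5-point on the conic.

[5, 11, 41, 47]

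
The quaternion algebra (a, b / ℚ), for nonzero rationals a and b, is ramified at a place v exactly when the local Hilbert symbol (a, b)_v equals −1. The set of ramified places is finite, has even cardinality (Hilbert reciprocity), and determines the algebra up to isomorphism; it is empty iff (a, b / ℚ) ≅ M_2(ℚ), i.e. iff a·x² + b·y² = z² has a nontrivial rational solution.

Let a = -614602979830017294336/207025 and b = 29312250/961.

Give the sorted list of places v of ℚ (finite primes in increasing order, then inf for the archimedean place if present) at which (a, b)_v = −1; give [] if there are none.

[2, 3, 11, 19]

(a, b) ≡ (-10659, 9690) mod (ℚ^×)²; places V = {2, 3, 5, 7, 11, 13, 17, 19, 31, ∞}.
(a,b)_31: α=0, u≡16; β=-2, v≡14 (mod 31); (16|31)=+1, (14|31)=+1; sign (−1)^0·+1^-2·+1^0 = +1.
(a,b)_17: α=3, u≡13; β=1, v≡16 (mod 17); (13|17)=+1, (16|17)=+1; sign (−1)^0·+1^1·+1^3 = +1.
(a,b)_11: α=5, u≡8; β=2, v≡2 (mod 11); (8|11)=-1, (2|11)=-1; sign (−1)^0·-1^2·-1^5 = -1.
(a,b)_5: α=-2, u≡4; β=3, v≡3 (mod 5); (4|5)=+1, (3|5)=-1; sign (−1)^0·+1^3·-1^-2 = +1.
(a,b)_3: α=3, u≡2; β=1, v≡2 (mod 3); (2|3)=-1, (2|3)=-1; sign (−1)^1·-1^1·-1^3 = -1.
(a,b)_2: α=22, β=1; u≡5, v≡5 (mod 8); ε(u)ε(v)=0·0, αω(v)=22·1, βω(u)=1·1; sum ≡ 1  ⇒  -1.
(a,b)_19: α=3, u≡5; β=1, v≡11 (mod 19); (5|19)=+1, (11|19)=+1; sign (−1)^1·+1^1·+1^3 = -1.
(a,b)_7: α=-2, u≡1; β=0, v≡1 (mod 7); (1|7)=+1, (1|7)=+1; sign (−1)^0·+1^0·+1^-2 = +1.
(a,b)_13: α=-2, u≡9; β=0, v≡7 (mod 13); (9|13)=+1, (7|13)=-1; sign (−1)^0·+1^0·-1^-2 = +1.
(a,b)_∞: sgn(-10659)=−, sgn(9690)=+, so +1.
Ram(-10659, 9690) = {2, 3, 11, 19}; no ℚ_2-point on the conic.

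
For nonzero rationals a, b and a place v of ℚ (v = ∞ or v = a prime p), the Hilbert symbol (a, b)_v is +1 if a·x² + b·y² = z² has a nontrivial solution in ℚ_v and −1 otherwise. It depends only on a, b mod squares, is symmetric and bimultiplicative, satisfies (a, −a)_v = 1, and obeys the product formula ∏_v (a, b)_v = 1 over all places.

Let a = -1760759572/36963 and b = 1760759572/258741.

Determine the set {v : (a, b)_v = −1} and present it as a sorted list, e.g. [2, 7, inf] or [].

[7, 13]

Mod squares: a ≡ -39, b ≡ 273. Check v ∈ {∞, 2, 3, 7, 11, 13, 23, 37}.
v=2: v_2(a)=2, v_2(b)=2; units ≡ 1, 1 (mod 8); ε·ε+αω+βω = 0·0+2·0+2·0 ≡ 0  ⇒  (a,b)_2 = +1.
v=∞: -39 < 0 and 273 > 0  ⇒  (a,b)_∞ = +1.
v=11: a=11^2·(≡1), b=11^2·(≡3) mod 11; (1|11)=+1, (3|11)=+1; (−1)^{2·2·5}·(+1)^2·(+1)^2 = +1.
v=3: a=3^-3·(≡2), b=3^-3·(≡1) mod 3; (2|3)=-1, (1|3)=+1; (−1)^{-3·-3·1}·(-1)^-3·(+1)^-3 = +1.
v=37: a=37^-2·(≡2), b=37^-2·(≡5) mod 37; (2|37)=-1, (5|37)=-1; (−1)^{-2·-2·18}·(-1)^-2·(-1)^-2 = +1.
v=13: a=13^1·(≡1), b=13^1·(≡11) mod 13; (1|13)=+1, (11|13)=-1; (−1)^{1·1·6}·(+1)^1·(-1)^1 = -1.
v=7: a=7^0·(≡3), b=7^-1·(≡4) mod 7; (3|7)=-1, (4|7)=+1; (−1)^{0·-1·3}·(-1)^-1·(+1)^0 = -1.
v=23: a=23^4·(≡5), b=23^4·(≡19) mod 23; (5|23)=-1, (19|23)=-1; (−1)^{4·4·11}·(-1)^4·(-1)^4 = +1.
(-39, 273 / ℚ) ramifies at {7, 13}: a division algebra.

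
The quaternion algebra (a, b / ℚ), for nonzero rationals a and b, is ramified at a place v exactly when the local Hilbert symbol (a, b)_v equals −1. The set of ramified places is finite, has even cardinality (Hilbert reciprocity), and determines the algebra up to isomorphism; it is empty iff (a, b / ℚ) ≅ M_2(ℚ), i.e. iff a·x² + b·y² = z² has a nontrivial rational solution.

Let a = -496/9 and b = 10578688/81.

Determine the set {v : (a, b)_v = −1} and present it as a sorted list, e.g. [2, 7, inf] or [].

[31, 43]

Mod squares: a ≡ -31, b ≡ 43. Check v ∈ {∞, 2, 3, 31, 43}.
v=2: v_2(a)=4, v_2(b)=8; units ≡ 1, 3 (mod 8); ε·ε+αω+βω = 0·1+4·1+8·0 ≡ 0  ⇒  (a,b)_2 = +1.
v=3: a=3^-2·(≡2), b=3^-4·(≡1) mod 3; (2|3)=-1, (1|3)=+1; (−1)^{-2·-4·1}·(-1)^-4·(+1)^-2 = +1.
v=∞: -31 < 0 and 43 > 0  ⇒  (a,b)_∞ = +1.
v=43: a=43^0·(≡7), b=43^1·(≡6) mod 43; (7|43)=-1, (6|43)=+1; (−1)^{0·1·21}·(-1)^1·(+1)^0 = -1.
v=31: a=31^1·(≡12), b=31^2·(≡23) mod 31; (12|31)=-1, (23|31)=-1; (−1)^{1·2·15}·(-1)^2·(-1)^1 = -1.
|Ram(-31, 43)| = 2, even; anisotropic at {31, 43}.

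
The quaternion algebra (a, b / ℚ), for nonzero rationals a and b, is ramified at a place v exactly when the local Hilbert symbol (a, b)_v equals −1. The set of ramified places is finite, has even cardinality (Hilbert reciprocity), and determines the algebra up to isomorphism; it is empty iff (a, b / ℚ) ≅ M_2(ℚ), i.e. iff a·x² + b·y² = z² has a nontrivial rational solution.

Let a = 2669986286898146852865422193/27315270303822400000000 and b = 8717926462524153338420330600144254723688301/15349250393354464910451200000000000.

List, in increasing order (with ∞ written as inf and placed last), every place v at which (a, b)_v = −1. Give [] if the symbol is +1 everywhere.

[5, 13]

(a, b) ≡ (33, 2145) mod (ℚ^×)²; places V = {2, 3, 5, 7, 11, 13, 17, 29, ∞}.
(a,b)_∞: sgn(33)=+, sgn(2145)=+, so +1.
(a,b)_2: α=-12, β=-18; u≡1, v≡1 (mod 8); ε(u)ε(v)=0·0, αω(v)=-12·0, βω(u)=-18·0; sum ≡ 0  ⇒  +1.
(a,b)_13: α=2, u≡11; β=3, v≡1 (mod 13); (11|13)=-1, (1|13)=+1; sign (−1)^0·-1^3·+1^2 = -1.
(a,b)_7: α=8, u≡6; β=12, v≡6 (mod 7); (6|7)=-1, (6|7)=-1; sign (−1)^0·-1^12·-1^8 = +1.
(a,b)_29: α=-4, u≡22; β=-6, v≡20 (mod 29); (22|29)=+1, (20|29)=+1; sign (−1)^0·+1^-6·+1^-4 = +1.
(a,b)_11: α=9, u≡5; β=15, v≡10 (mod 11); (5|11)=+1, (10|11)=-1; sign (−1)^1·+1^15·-1^9 = +1.
(a,b)_17: α=-6, u≡2; β=-10, v≡5 (mod 17); (2|17)=+1, (5|17)=-1; sign (−1)^0·+1^-10·-1^-6 = +1.
(a,b)_5: α=-8, u≡2; β=-11, v≡1 (mod 5); (2|5)=-1, (1|5)=+1; sign (−1)^0·-1^-11·+1^-8 = -1.
(a,b)_3: α=19, u≡2; β=29, v≡1 (mod 3); (2|3)=-1, (1|3)=+1; sign (−1)^1·-1^29·+1^19 = +1.
|Ram(33, 2145)| = 2, even; anisotropic at {5, 13}.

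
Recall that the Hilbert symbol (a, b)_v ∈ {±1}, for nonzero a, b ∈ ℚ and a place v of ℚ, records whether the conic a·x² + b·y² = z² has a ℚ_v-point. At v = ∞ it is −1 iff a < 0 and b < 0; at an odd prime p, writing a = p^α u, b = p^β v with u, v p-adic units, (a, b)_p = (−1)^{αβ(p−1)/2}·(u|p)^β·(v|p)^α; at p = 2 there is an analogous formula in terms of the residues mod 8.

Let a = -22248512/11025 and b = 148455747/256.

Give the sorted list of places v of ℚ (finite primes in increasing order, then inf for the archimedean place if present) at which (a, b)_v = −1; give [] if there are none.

Mod squares: a ≡ -17, b ≡ 187. Check v ∈ {∞, 2, 3, 5, 7, 11, 13, 17}.
v=3: a=3^-2·(≡1), b=3^8·(≡1) mod 3; (1|3)=+1, (1|3)=+1; (−1)^{-2·8·1}·(+1)^8·(+1)^-2 = +1.
v=2: v_2(a)=6, v_2(b)=-8; units ≡ 7, 3 (mod 8); ε·ε+αω+βω = 1·1+6·1+-8·0 ≡ 1  ⇒  (a,b)_2 = -1.
v=5: a=5^-2·(≡3), b=5^0·(≡2) mod 5; (3|5)=-1, (2|5)=-1; (−1)^{-2·0·2}·(-1)^0·(-1)^-2 = +1.
v=∞: -17 < 0 and 187 > 0  ⇒  (a,b)_∞ = +1.
v=11: a=11^2·(≡5), b=11^3·(≡10) mod 11; (5|11)=+1, (10|11)=-1; (−1)^{2·3·5}·(+1)^3·(-1)^2 = +1.
v=7: a=7^-2·(≡1), b=7^0·(≡5) mod 7; (1|7)=+1, (5|7)=-1; (−1)^{-2·0·3}·(+1)^0·(-1)^-2 = +1.
v=17: a=17^1·(≡1), b=17^1·(≡12) mod 17; (1|17)=+1, (12|17)=-1; (−1)^{1·1·8}·(+1)^1·(-1)^1 = -1.
v=13: a=13^2·(≡3), b=13^0·(≡7) mod 13; (3|13)=+1, (7|13)=-1; (−1)^{2·0·6}·(+1)^0·(-1)^2 = +1.
(-17, 187 / ℚ) ramifies at {2, 17}: a division algebra.

[2, 17]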